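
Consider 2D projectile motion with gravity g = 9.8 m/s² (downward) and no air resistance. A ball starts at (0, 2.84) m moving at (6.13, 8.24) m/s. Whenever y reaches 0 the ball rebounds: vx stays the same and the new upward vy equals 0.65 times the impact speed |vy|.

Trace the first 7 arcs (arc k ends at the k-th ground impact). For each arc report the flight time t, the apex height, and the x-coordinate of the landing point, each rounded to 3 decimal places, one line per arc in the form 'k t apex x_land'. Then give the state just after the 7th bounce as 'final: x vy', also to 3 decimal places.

Arc 1: start y=2.840, vy=8.240 → t=1.975, apex=6.304, x_land=12.107, impact vy=-11.116
  bounce: vy ← 0.65·11.116 = 7.225
Arc 2: start y=0.000, vy=7.225 → t=1.475, apex=2.664, x_land=21.146, impact vy=-7.225
  bounce: vy ← 0.65·7.225 = 4.696
Arc 3: start y=0.000, vy=4.696 → t=0.958, apex=1.125, x_land=27.022, impact vy=-4.696
  bounce: vy ← 0.65·4.696 = 3.053
Arc 4: start y=0.000, vy=3.053 → t=0.623, apex=0.475, x_land=30.841, impact vy=-3.053
  bounce: vy ← 0.65·3.053 = 1.984
Arc 5: start y=0.000, vy=1.984 → t=0.405, apex=0.201, x_land=33.323, impact vy=-1.984
  bounce: vy ← 0.65·1.984 = 1.290
Arc 6: start y=0.000, vy=1.290 → t=0.263, apex=0.085, x_land=34.936, impact vy=-1.290
  bounce: vy ← 0.65·1.290 = 0.838
Arc 7: start y=0.000, vy=0.838 → t=0.171, apex=0.036, x_land=35.985, impact vy=-0.838
  bounce: vy ← 0.65·0.838 = 0.545

1 1.975 6.304 12.107
2 1.475 2.664 21.146
3 0.958 1.125 27.022
4 0.623 0.475 30.841
5 0.405 0.201 33.323
6 0.263 0.085 34.936
7 0.171 0.036 35.985
final: 35.985 0.545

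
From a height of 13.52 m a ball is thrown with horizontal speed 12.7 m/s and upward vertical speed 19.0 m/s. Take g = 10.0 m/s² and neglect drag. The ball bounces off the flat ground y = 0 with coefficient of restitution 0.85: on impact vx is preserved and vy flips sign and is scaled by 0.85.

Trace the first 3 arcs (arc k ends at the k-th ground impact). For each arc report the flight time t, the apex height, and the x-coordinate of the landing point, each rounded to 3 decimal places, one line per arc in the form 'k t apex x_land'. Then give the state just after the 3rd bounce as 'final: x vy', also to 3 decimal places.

1 4.413 31.570 56.042
2 4.272 22.809 110.293
3 3.631 16.480 156.406
final: 156.406 15.432

Arc 1: start y=13.520, vy=19.000 → t=4.413, apex=31.570, x_land=56.042, impact vy=-25.128
  bounce: vy ← 0.85·25.128 = 21.359
Arc 2: start y=0.000, vy=21.359 → t=4.272, apex=22.809, x_land=110.293, impact vy=-21.359
  bounce: vy ← 0.85·21.359 = 18.155
Arc 3: start y=0.000, vy=18.155 → t=3.631, apex=16.480, x_land=156.406, impact vy=-18.155
  bounce: vy ← 0.85·18.155 = 15.432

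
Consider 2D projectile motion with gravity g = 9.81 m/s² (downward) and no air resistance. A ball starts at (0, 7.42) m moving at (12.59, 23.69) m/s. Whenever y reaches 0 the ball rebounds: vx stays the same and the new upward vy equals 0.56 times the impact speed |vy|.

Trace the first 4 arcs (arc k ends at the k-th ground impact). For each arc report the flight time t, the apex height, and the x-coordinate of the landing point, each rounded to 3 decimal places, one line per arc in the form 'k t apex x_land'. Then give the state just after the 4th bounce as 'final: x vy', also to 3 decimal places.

Arc 1: start y=7.420, vy=23.690 → t=5.125, apex=36.024, x_land=64.523, impact vy=-26.586
  bounce: vy ← 0.56·26.586 = 14.888
Arc 2: start y=0.000, vy=14.888 → t=3.035, apex=11.297, x_land=102.737, impact vy=-14.888
  bounce: vy ← 0.56·14.888 = 8.337
Arc 3: start y=0.000, vy=8.337 → t=1.700, apex=3.543, x_land=124.137, impact vy=-8.337
  bounce: vy ← 0.56·8.337 = 4.669
Arc 4: start y=0.000, vy=4.669 → t=0.952, apex=1.111, x_land=136.121, impact vy=-4.669
  bounce: vy ← 0.56·4.669 = 2.615

1 5.125 36.024 64.523
2 3.035 11.297 102.737
3 1.700 3.543 124.137
4 0.952 1.111 136.121
final: 136.121 2.615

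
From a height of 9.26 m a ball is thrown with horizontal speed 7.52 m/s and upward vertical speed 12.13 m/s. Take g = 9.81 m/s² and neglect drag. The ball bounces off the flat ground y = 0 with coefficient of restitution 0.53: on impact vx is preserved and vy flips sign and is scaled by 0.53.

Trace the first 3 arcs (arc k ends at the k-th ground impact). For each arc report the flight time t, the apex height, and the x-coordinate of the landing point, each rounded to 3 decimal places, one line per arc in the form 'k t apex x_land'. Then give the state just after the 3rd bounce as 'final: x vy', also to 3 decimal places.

Arc 1: start y=9.260, vy=12.130 → t=3.085, apex=16.759, x_land=23.199, impact vy=-18.133
  bounce: vy ← 0.53·18.133 = 9.611
Arc 2: start y=0.000, vy=9.611 → t=1.959, apex=4.708, x_land=37.933, impact vy=-9.611
  bounce: vy ← 0.53·9.611 = 5.094
Arc 3: start y=0.000, vy=5.094 → t=1.038, apex=1.322, x_land=45.742, impact vy=-5.094
  bounce: vy ← 0.53·5.094 = 2.700

1 3.085 16.759 23.199
2 1.959 4.708 37.933
3 1.038 1.322 45.742
final: 45.742 2.700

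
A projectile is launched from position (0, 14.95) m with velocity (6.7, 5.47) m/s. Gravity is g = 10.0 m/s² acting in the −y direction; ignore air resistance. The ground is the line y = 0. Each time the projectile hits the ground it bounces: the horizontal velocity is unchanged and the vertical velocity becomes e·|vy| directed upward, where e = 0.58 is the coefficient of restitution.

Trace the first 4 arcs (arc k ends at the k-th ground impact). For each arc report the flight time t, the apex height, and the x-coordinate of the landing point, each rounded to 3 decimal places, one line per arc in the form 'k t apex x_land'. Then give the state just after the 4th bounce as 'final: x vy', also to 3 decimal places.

1 2.361 16.446 15.816
2 2.104 5.532 29.912
3 1.220 1.861 38.087
4 0.708 0.626 42.829
final: 42.829 2.052

Arc 1: start y=14.950, vy=5.470 → t=2.361, apex=16.446, x_land=15.816, impact vy=-18.136
  bounce: vy ← 0.58·18.136 = 10.519
Arc 2: start y=0.000, vy=10.519 → t=2.104, apex=5.532, x_land=29.912, impact vy=-10.519
  bounce: vy ← 0.58·10.519 = 6.101
Arc 3: start y=0.000, vy=6.101 → t=1.220, apex=1.861, x_land=38.087, impact vy=-6.101
  bounce: vy ← 0.58·6.101 = 3.539
Arc 4: start y=0.000, vy=3.539 → t=0.708, apex=0.626, x_land=42.829, impact vy=-3.539
  bounce: vy ← 0.58·3.539 = 2.052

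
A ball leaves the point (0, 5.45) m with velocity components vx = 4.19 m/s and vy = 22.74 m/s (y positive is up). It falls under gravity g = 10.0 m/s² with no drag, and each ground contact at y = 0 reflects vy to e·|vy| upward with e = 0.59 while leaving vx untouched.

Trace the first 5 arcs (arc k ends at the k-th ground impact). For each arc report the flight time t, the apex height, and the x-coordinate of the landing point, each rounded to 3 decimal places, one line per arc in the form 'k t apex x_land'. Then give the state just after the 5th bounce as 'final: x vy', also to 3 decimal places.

Arc 1: start y=5.450, vy=22.740 → t=4.776, apex=31.305, x_land=20.012, impact vy=-25.022
  bounce: vy ← 0.59·25.022 = 14.763
Arc 2: start y=0.000, vy=14.763 → t=2.953, apex=10.897, x_land=32.384, impact vy=-14.763
  bounce: vy ← 0.59·14.763 = 8.710
Arc 3: start y=0.000, vy=8.710 → t=1.742, apex=3.793, x_land=39.683, impact vy=-8.710
  bounce: vy ← 0.59·8.710 = 5.139
Arc 4: start y=0.000, vy=5.139 → t=1.028, apex=1.320, x_land=43.989, impact vy=-5.139
  bounce: vy ← 0.59·5.139 = 3.032
Arc 5: start y=0.000, vy=3.032 → t=0.606, apex=0.460, x_land=46.530, impact vy=-3.032
  bounce: vy ← 0.59·3.032 = 1.789

1 4.776 31.305 20.012
2 2.953 10.897 32.384
3 1.742 3.793 39.683
4 1.028 1.320 43.989
5 0.606 0.460 46.530
final: 46.530 1.789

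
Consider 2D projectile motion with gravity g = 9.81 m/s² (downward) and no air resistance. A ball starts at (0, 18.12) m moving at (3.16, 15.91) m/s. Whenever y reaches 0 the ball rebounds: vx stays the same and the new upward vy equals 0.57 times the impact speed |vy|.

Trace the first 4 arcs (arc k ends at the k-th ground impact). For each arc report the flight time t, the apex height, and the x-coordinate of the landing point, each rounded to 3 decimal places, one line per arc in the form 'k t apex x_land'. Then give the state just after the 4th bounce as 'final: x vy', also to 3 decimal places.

Arc 1: start y=18.120, vy=15.910 → t=4.137, apex=31.022, x_land=13.072, impact vy=-24.671
  bounce: vy ← 0.57·24.671 = 14.062
Arc 2: start y=0.000, vy=14.062 → t=2.867, apex=10.079, x_land=22.131, impact vy=-14.062
  bounce: vy ← 0.57·14.062 = 8.016
Arc 3: start y=0.000, vy=8.016 → t=1.634, apex=3.275, x_land=27.295, impact vy=-8.016
  bounce: vy ← 0.57·8.016 = 4.569
Arc 4: start y=0.000, vy=4.569 → t=0.931, apex=1.064, x_land=30.239, impact vy=-4.569
  bounce: vy ← 0.57·4.569 = 2.604

1 4.137 31.022 13.072
2 2.867 10.079 22.131
3 1.634 3.275 27.295
4 0.931 1.064 30.239
final: 30.239 2.604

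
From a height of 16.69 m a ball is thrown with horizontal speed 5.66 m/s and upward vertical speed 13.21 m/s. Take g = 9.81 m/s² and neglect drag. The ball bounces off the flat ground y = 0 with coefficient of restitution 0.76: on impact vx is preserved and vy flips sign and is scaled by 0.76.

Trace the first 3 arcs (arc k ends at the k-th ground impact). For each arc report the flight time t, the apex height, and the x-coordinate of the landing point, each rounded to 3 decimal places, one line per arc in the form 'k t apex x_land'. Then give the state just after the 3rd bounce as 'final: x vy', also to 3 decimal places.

1 3.630 25.584 20.548
2 3.471 14.777 40.197
3 2.638 8.535 55.129
final: 55.129 9.835

Arc 1: start y=16.690, vy=13.210 → t=3.630, apex=25.584, x_land=20.548, impact vy=-22.405
  bounce: vy ← 0.76·22.405 = 17.027
Arc 2: start y=0.000, vy=17.027 → t=3.471, apex=14.777, x_land=40.197, impact vy=-17.027
  bounce: vy ← 0.76·17.027 = 12.941
Arc 3: start y=0.000, vy=12.941 → t=2.638, apex=8.535, x_land=55.129, impact vy=-12.941
  bounce: vy ← 0.76·12.941 = 9.835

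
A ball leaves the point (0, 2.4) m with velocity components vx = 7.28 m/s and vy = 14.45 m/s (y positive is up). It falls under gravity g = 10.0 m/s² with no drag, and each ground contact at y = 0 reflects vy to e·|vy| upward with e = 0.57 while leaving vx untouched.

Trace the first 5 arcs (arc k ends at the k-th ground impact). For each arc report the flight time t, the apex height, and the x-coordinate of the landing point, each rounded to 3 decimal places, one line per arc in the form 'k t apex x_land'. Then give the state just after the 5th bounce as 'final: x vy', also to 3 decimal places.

1 3.048 12.840 22.186
2 1.827 4.172 35.485
3 1.041 1.355 43.066
4 0.594 0.440 47.387
5 0.338 0.143 49.850
final: 49.850 0.964

Arc 1: start y=2.400, vy=14.450 → t=3.048, apex=12.840, x_land=22.186, impact vy=-16.025
  bounce: vy ← 0.57·16.025 = 9.134
Arc 2: start y=0.000, vy=9.134 → t=1.827, apex=4.172, x_land=35.485, impact vy=-9.134
  bounce: vy ← 0.57·9.134 = 5.207
Arc 3: start y=0.000, vy=5.207 → t=1.041, apex=1.355, x_land=43.066, impact vy=-5.207
  bounce: vy ← 0.57·5.207 = 2.968
Arc 4: start y=0.000, vy=2.968 → t=0.594, apex=0.440, x_land=47.387, impact vy=-2.968
  bounce: vy ← 0.57·2.968 = 1.692
Arc 5: start y=0.000, vy=1.692 → t=0.338, apex=0.143, x_land=49.850, impact vy=-1.692
  bounce: vy ← 0.57·1.692 = 0.964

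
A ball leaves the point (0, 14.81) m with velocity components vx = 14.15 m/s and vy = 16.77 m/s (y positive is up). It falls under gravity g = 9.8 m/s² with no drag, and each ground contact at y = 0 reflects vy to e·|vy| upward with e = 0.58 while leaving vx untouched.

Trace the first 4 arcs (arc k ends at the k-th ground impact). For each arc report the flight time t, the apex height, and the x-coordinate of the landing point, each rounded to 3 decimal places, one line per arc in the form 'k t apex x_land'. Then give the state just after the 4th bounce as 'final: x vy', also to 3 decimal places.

1 4.151 29.159 58.732
2 2.830 9.809 98.772
3 1.641 3.300 121.996
4 0.952 1.110 135.465
final: 135.465 2.705

Arc 1: start y=14.810, vy=16.770 → t=4.151, apex=29.159, x_land=58.732, impact vy=-23.906
  bounce: vy ← 0.58·23.906 = 13.866
Arc 2: start y=0.000, vy=13.866 → t=2.830, apex=9.809, x_land=98.772, impact vy=-13.866
  bounce: vy ← 0.58·13.866 = 8.042
Arc 3: start y=0.000, vy=8.042 → t=1.641, apex=3.300, x_land=121.996, impact vy=-8.042
  bounce: vy ← 0.58·8.042 = 4.664
Arc 4: start y=0.000, vy=4.664 → t=0.952, apex=1.110, x_land=135.465, impact vy=-4.664
  bounce: vy ← 0.58·4.664 = 2.705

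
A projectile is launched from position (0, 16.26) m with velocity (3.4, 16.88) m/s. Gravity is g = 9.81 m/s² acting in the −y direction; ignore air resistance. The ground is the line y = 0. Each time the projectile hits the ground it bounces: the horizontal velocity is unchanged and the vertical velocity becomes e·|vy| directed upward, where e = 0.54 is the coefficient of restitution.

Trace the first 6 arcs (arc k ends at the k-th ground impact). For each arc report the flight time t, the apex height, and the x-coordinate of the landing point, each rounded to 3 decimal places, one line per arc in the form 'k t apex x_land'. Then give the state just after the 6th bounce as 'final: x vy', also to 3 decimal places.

Arc 1: start y=16.260, vy=16.880 → t=4.226, apex=30.783, x_land=14.368, impact vy=-24.576
  bounce: vy ← 0.54·24.576 = 13.271
Arc 2: start y=0.000, vy=13.271 → t=2.706, apex=8.976, x_land=23.567, impact vy=-13.271
  bounce: vy ← 0.54·13.271 = 7.166
Arc 3: start y=0.000, vy=7.166 → t=1.461, apex=2.617, x_land=28.534, impact vy=-7.166
  bounce: vy ← 0.54·7.166 = 3.870
Arc 4: start y=0.000, vy=3.870 → t=0.789, apex=0.763, x_land=31.217, impact vy=-3.870
  bounce: vy ← 0.54·3.870 = 2.090
Arc 5: start y=0.000, vy=2.090 → t=0.426, apex=0.223, x_land=32.665, impact vy=-2.090
  bounce: vy ← 0.54·2.090 = 1.128
Arc 6: start y=0.000, vy=1.128 → t=0.230, apex=0.065, x_land=33.447, impact vy=-1.128
  bounce: vy ← 0.54·1.128 = 0.609

1 4.226 30.783 14.368
2 2.706 8.976 23.567
3 1.461 2.617 28.534
4 0.789 0.763 31.217
5 0.426 0.223 32.665
6 0.230 0.065 33.447
final: 33.447 0.609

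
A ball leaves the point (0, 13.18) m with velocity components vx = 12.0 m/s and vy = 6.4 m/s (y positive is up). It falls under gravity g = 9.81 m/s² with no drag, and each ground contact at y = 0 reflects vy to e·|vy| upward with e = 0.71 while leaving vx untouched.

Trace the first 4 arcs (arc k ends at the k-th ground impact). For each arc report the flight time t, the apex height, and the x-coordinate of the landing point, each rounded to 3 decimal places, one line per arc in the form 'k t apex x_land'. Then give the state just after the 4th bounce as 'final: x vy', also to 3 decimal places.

Arc 1: start y=13.180, vy=6.400 → t=2.417, apex=15.268, x_land=29.000, impact vy=-17.308
  bounce: vy ← 0.71·17.308 = 12.288
Arc 2: start y=0.000, vy=12.288 → t=2.505, apex=7.696, x_land=59.063, impact vy=-12.288
  bounce: vy ← 0.71·12.288 = 8.725
Arc 3: start y=0.000, vy=8.725 → t=1.779, apex=3.880, x_land=80.408, impact vy=-8.725
  bounce: vy ← 0.71·8.725 = 6.195
Arc 4: start y=0.000, vy=6.195 → t=1.263, apex=1.956, x_land=95.563, impact vy=-6.195
  bounce: vy ← 0.71·6.195 = 4.398

1 2.417 15.268 29.000
2 2.505 7.696 59.063
3 1.779 3.880 80.408
4 1.263 1.956 95.563
final: 95.563 4.398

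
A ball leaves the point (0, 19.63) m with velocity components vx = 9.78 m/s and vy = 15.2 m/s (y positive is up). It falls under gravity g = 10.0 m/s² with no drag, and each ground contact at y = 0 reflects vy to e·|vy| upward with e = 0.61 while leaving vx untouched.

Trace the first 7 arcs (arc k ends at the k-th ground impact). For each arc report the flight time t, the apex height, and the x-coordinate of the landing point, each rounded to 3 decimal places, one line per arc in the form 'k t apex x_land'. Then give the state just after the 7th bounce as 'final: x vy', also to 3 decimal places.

1 4.017 31.182 39.289
2 3.047 11.603 69.086
3 1.858 4.317 87.261
4 1.134 1.607 98.349
5 0.692 0.598 105.112
6 0.422 0.222 109.238
7 0.257 0.083 111.754
final: 111.754 0.785

Arc 1: start y=19.630, vy=15.200 → t=4.017, apex=31.182, x_land=39.289, impact vy=-24.973
  bounce: vy ← 0.61·24.973 = 15.233
Arc 2: start y=0.000, vy=15.233 → t=3.047, apex=11.603, x_land=69.086, impact vy=-15.233
  bounce: vy ← 0.61·15.233 = 9.292
Arc 3: start y=0.000, vy=9.292 → t=1.858, apex=4.317, x_land=87.261, impact vy=-9.292
  bounce: vy ← 0.61·9.292 = 5.668
Arc 4: start y=0.000, vy=5.668 → t=1.134, apex=1.607, x_land=98.349, impact vy=-5.668
  bounce: vy ← 0.61·5.668 = 3.458
Arc 5: start y=0.000, vy=3.458 → t=0.692, apex=0.598, x_land=105.112, impact vy=-3.458
  bounce: vy ← 0.61·3.458 = 2.109
Arc 6: start y=0.000, vy=2.109 → t=0.422, apex=0.222, x_land=109.238, impact vy=-2.109
  bounce: vy ← 0.61·2.109 = 1.287
Arc 7: start y=0.000, vy=1.287 → t=0.257, apex=0.083, x_land=111.754, impact vy=-1.287
  bounce: vy ← 0.61·1.287 = 0.785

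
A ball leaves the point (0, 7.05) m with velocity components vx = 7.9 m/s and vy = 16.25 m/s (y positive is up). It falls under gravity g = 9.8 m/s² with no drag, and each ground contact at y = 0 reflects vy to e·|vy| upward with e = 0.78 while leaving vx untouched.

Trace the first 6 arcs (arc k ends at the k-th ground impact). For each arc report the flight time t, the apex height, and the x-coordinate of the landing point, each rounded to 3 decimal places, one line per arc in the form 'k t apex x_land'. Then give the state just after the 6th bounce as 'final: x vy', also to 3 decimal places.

1 3.705 20.523 29.267
2 3.193 12.486 54.488
3 2.490 7.596 74.161
4 1.942 4.622 89.506
5 1.515 2.812 101.475
6 1.182 1.711 110.811
final: 110.811 4.517

Arc 1: start y=7.050, vy=16.250 → t=3.705, apex=20.523, x_land=29.267, impact vy=-20.056
  bounce: vy ← 0.78·20.056 = 15.644
Arc 2: start y=0.000, vy=15.644 → t=3.193, apex=12.486, x_land=54.488, impact vy=-15.644
  bounce: vy ← 0.78·15.644 = 12.202
Arc 3: start y=0.000, vy=12.202 → t=2.490, apex=7.596, x_land=74.161, impact vy=-12.202
  bounce: vy ← 0.78·12.202 = 9.518
Arc 4: start y=0.000, vy=9.518 → t=1.942, apex=4.622, x_land=89.506, impact vy=-9.518
  bounce: vy ← 0.78·9.518 = 7.424
Arc 5: start y=0.000, vy=7.424 → t=1.515, apex=2.812, x_land=101.475, impact vy=-7.424
  bounce: vy ← 0.78·7.424 = 5.791
Arc 6: start y=0.000, vy=5.791 → t=1.182, apex=1.711, x_land=110.811, impact vy=-5.791
  bounce: vy ← 0.78·5.791 = 4.517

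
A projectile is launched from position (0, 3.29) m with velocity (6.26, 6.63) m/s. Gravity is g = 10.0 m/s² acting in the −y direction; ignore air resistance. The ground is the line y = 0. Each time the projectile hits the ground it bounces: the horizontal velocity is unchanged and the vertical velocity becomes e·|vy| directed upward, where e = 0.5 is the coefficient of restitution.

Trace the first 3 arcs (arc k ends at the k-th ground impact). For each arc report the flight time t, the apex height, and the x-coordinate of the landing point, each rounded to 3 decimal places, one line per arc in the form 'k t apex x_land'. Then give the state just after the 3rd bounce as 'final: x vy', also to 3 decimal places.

Arc 1: start y=3.290, vy=6.630 → t=1.711, apex=5.488, x_land=10.709, impact vy=-10.476
  bounce: vy ← 0.5·10.476 = 5.238
Arc 2: start y=0.000, vy=5.238 → t=1.048, apex=1.372, x_land=17.267, impact vy=-5.238
  bounce: vy ← 0.5·5.238 = 2.619
Arc 3: start y=0.000, vy=2.619 → t=0.524, apex=0.343, x_land=20.546, impact vy=-2.619
  bounce: vy ← 0.5·2.619 = 1.310

1 1.711 5.488 10.709
2 1.048 1.372 17.267
3 0.524 0.343 20.546
final: 20.546 1.310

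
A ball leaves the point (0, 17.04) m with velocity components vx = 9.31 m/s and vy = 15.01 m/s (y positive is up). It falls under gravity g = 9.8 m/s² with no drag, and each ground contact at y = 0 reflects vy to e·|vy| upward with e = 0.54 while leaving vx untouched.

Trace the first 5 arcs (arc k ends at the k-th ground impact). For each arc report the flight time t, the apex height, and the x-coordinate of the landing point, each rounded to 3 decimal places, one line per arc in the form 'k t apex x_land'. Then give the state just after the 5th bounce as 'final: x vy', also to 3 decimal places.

Arc 1: start y=17.040, vy=15.010 → t=3.945, apex=28.535, x_land=36.726, impact vy=-23.649
  bounce: vy ← 0.54·23.649 = 12.771
Arc 2: start y=0.000, vy=12.771 → t=2.606, apex=8.321, x_land=60.990, impact vy=-12.771
  bounce: vy ← 0.54·12.771 = 6.896
Arc 3: start y=0.000, vy=6.896 → t=1.407, apex=2.426, x_land=74.093, impact vy=-6.896
  bounce: vy ← 0.54·6.896 = 3.724
Arc 4: start y=0.000, vy=3.724 → t=0.760, apex=0.708, x_land=81.168, impact vy=-3.724
  bounce: vy ← 0.54·3.724 = 2.011
Arc 5: start y=0.000, vy=2.011 → t=0.410, apex=0.206, x_land=84.989, impact vy=-2.011
  bounce: vy ← 0.54·2.011 = 1.086

1 3.945 28.535 36.726
2 2.606 8.321 60.990
3 1.407 2.426 74.093
4 0.760 0.708 81.168
5 0.410 0.206 84.989
final: 84.989 1.086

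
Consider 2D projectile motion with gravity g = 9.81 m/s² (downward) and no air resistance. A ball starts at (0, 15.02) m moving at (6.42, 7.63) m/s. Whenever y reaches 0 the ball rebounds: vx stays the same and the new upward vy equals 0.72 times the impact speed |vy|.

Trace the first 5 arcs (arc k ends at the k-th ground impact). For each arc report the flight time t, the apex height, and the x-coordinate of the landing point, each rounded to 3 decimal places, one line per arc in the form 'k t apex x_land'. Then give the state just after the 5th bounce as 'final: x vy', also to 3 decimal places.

Arc 1: start y=15.020, vy=7.630 → t=2.693, apex=17.987, x_land=17.287, impact vy=-18.786
  bounce: vy ← 0.72·18.786 = 13.526
Arc 2: start y=0.000, vy=13.526 → t=2.758, apex=9.325, x_land=34.991, impact vy=-13.526
  bounce: vy ← 0.72·13.526 = 9.739
Arc 3: start y=0.000, vy=9.739 → t=1.985, apex=4.834, x_land=47.738, impact vy=-9.739
  bounce: vy ← 0.72·9.739 = 7.012
Arc 4: start y=0.000, vy=7.012 → t=1.430, apex=2.506, x_land=56.915, impact vy=-7.012
  bounce: vy ← 0.72·7.012 = 5.048
Arc 5: start y=0.000, vy=5.048 → t=1.029, apex=1.299, x_land=63.523, impact vy=-5.048
  bounce: vy ← 0.72·5.048 = 3.635

1 2.693 17.987 17.287
2 2.758 9.325 34.991
3 1.985 4.834 47.738
4 1.430 2.506 56.915
5 1.029 1.299 63.523
final: 63.523 3.635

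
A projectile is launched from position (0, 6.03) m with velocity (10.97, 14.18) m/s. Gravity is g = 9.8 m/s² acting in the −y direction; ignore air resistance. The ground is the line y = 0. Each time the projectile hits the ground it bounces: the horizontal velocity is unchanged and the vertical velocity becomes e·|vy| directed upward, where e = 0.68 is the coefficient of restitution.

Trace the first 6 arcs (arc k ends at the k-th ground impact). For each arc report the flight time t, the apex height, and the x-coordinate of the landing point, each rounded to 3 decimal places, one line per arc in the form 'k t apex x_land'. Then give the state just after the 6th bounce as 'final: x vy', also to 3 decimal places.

1 3.270 16.289 35.874
2 2.480 7.532 63.075
3 1.686 3.483 81.572
4 1.147 1.610 94.150
5 0.780 0.745 102.703
6 0.530 0.344 108.519
final: 108.519 1.767

Arc 1: start y=6.030, vy=14.180 → t=3.270, apex=16.289, x_land=35.874, impact vy=-17.868
  bounce: vy ← 0.68·17.868 = 12.150
Arc 2: start y=0.000, vy=12.150 → t=2.480, apex=7.532, x_land=63.075, impact vy=-12.150
  bounce: vy ← 0.68·12.150 = 8.262
Arc 3: start y=0.000, vy=8.262 → t=1.686, apex=3.483, x_land=81.572, impact vy=-8.262
  bounce: vy ← 0.68·8.262 = 5.618
Arc 4: start y=0.000, vy=5.618 → t=1.147, apex=1.610, x_land=94.150, impact vy=-5.618
  bounce: vy ← 0.68·5.618 = 3.820
Arc 5: start y=0.000, vy=3.820 → t=0.780, apex=0.745, x_land=102.703, impact vy=-3.820
  bounce: vy ← 0.68·3.820 = 2.598
Arc 6: start y=0.000, vy=2.598 → t=0.530, apex=0.344, x_land=108.519, impact vy=-2.598
  bounce: vy ← 0.68·2.598 = 1.767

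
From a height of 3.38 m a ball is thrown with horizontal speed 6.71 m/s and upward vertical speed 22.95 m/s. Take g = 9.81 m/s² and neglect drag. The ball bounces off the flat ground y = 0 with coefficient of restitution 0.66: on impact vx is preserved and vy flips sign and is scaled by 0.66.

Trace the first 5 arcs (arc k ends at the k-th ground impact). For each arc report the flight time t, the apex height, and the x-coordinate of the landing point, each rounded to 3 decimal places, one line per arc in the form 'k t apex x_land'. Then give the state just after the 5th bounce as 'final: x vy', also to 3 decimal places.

Arc 1: start y=3.380, vy=22.950 → t=4.822, apex=30.225, x_land=32.354, impact vy=-24.352
  bounce: vy ← 0.66·24.352 = 16.072
Arc 2: start y=0.000, vy=16.072 → t=3.277, apex=13.166, x_land=54.341, impact vy=-16.072
  bounce: vy ← 0.66·16.072 = 10.608
Arc 3: start y=0.000, vy=10.608 → t=2.163, apex=5.735, x_land=68.852, impact vy=-10.608
  bounce: vy ← 0.66·10.608 = 7.001
Arc 4: start y=0.000, vy=7.001 → t=1.427, apex=2.498, x_land=78.430, impact vy=-7.001
  bounce: vy ← 0.66·7.001 = 4.621
Arc 5: start y=0.000, vy=4.621 → t=0.942, apex=1.088, x_land=84.751, impact vy=-4.621
  bounce: vy ← 0.66·4.621 = 3.050

1 4.822 30.225 32.354
2 3.277 13.166 54.341
3 2.163 5.735 68.852
4 1.427 2.498 78.430
5 0.942 1.088 84.751
final: 84.751 3.050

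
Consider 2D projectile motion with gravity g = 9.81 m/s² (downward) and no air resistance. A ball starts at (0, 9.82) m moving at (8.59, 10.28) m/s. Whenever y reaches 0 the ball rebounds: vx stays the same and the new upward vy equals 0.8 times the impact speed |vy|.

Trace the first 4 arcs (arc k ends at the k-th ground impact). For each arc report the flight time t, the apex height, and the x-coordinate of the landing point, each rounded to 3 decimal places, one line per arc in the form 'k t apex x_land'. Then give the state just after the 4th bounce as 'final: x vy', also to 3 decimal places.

Arc 1: start y=9.820, vy=10.280 → t=2.809, apex=15.206, x_land=24.126, impact vy=-17.273
  bounce: vy ← 0.8·17.273 = 13.818
Arc 2: start y=0.000, vy=13.818 → t=2.817, apex=9.732, x_land=48.326, impact vy=-13.818
  bounce: vy ← 0.8·13.818 = 11.055
Arc 3: start y=0.000, vy=11.055 → t=2.254, apex=6.228, x_land=67.685, impact vy=-11.055
  bounce: vy ← 0.8·11.055 = 8.844
Arc 4: start y=0.000, vy=8.844 → t=1.803, apex=3.986, x_land=83.173, impact vy=-8.844
  bounce: vy ← 0.8·8.844 = 7.075

1 2.809 15.206 24.126
2 2.817 9.732 48.326
3 2.254 6.228 67.685
4 1.803 3.986 83.173
final: 83.173 7.075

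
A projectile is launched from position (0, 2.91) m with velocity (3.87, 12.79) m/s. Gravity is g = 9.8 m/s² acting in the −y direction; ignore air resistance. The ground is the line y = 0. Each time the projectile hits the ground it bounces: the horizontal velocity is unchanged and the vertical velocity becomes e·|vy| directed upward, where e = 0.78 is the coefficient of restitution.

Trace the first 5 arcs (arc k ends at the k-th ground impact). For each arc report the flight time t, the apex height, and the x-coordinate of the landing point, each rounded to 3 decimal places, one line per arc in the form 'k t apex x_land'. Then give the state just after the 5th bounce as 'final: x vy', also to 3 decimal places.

1 2.821 11.256 10.916
2 2.364 6.848 20.067
3 1.844 4.166 27.204
4 1.439 2.535 32.771
5 1.122 1.542 37.113
final: 37.113 4.288

Arc 1: start y=2.910, vy=12.790 → t=2.821, apex=11.256, x_land=10.916, impact vy=-14.853
  bounce: vy ← 0.78·14.853 = 11.586
Arc 2: start y=0.000, vy=11.586 → t=2.364, apex=6.848, x_land=20.067, impact vy=-11.586
  bounce: vy ← 0.78·11.586 = 9.037
Arc 3: start y=0.000, vy=9.037 → t=1.844, apex=4.166, x_land=27.204, impact vy=-9.037
  bounce: vy ← 0.78·9.037 = 7.049
Arc 4: start y=0.000, vy=7.049 → t=1.439, apex=2.535, x_land=32.771, impact vy=-7.049
  bounce: vy ← 0.78·7.049 = 5.498
Arc 5: start y=0.000, vy=5.498 → t=1.122, apex=1.542, x_land=37.113, impact vy=-5.498
  bounce: vy ← 0.78·5.498 = 4.288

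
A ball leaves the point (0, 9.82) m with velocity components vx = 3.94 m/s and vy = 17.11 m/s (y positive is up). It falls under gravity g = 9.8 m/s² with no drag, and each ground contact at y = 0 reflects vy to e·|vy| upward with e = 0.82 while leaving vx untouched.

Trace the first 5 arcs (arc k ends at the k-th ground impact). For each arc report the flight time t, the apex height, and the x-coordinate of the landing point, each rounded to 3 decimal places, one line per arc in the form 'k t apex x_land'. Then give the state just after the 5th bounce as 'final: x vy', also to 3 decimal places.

1 3.994 24.756 15.735
2 3.686 16.646 30.259
3 3.023 11.193 42.169
4 2.479 7.526 51.935
5 2.032 5.061 59.943
final: 59.943 8.167

Arc 1: start y=9.820, vy=17.110 → t=3.994, apex=24.756, x_land=15.735, impact vy=-22.028
  bounce: vy ← 0.82·22.028 = 18.063
Arc 2: start y=0.000, vy=18.063 → t=3.686, apex=16.646, x_land=30.259, impact vy=-18.063
  bounce: vy ← 0.82·18.063 = 14.811
Arc 3: start y=0.000, vy=14.811 → t=3.023, apex=11.193, x_land=42.169, impact vy=-14.811
  bounce: vy ← 0.82·14.811 = 12.145
Arc 4: start y=0.000, vy=12.145 → t=2.479, apex=7.526, x_land=51.935, impact vy=-12.145
  bounce: vy ← 0.82·12.145 = 9.959
Arc 5: start y=0.000, vy=9.959 → t=2.032, apex=5.061, x_land=59.943, impact vy=-9.959
  bounce: vy ← 0.82·9.959 = 8.167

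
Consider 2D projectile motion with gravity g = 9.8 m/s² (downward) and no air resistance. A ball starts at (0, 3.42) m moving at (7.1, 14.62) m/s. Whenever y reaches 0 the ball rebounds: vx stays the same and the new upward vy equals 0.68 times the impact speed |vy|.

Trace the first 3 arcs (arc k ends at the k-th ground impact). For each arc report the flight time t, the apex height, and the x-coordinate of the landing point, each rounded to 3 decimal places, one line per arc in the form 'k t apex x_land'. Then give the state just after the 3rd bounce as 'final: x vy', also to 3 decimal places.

Arc 1: start y=3.420, vy=14.620 → t=3.202, apex=14.325, x_land=22.732, impact vy=-16.756
  bounce: vy ← 0.68·16.756 = 11.394
Arc 2: start y=0.000, vy=11.394 → t=2.325, apex=6.624, x_land=39.242, impact vy=-11.394
  bounce: vy ← 0.68·11.394 = 7.748
Arc 3: start y=0.000, vy=7.748 → t=1.581, apex=3.063, x_land=50.469, impact vy=-7.748
  bounce: vy ← 0.68·7.748 = 5.269

1 3.202 14.325 22.732
2 2.325 6.624 39.242
3 1.581 3.063 50.469
final: 50.469 5.269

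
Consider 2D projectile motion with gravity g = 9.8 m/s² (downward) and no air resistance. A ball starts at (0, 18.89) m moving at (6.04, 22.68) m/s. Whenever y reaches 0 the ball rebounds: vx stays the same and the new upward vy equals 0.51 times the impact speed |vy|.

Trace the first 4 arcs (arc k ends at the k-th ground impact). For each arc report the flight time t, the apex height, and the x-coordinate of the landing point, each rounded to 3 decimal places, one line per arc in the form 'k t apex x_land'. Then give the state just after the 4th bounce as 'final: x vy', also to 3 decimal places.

Arc 1: start y=18.890, vy=22.680 → t=5.349, apex=45.134, x_land=32.309, impact vy=-29.743
  bounce: vy ← 0.51·29.743 = 15.169
Arc 2: start y=0.000, vy=15.169 → t=3.096, apex=11.739, x_land=51.007, impact vy=-15.169
  bounce: vy ← 0.51·15.169 = 7.736
Arc 3: start y=0.000, vy=7.736 → t=1.579, apex=3.053, x_land=60.543, impact vy=-7.736
  bounce: vy ← 0.51·7.736 = 3.945
Arc 4: start y=0.000, vy=3.945 → t=0.805, apex=0.794, x_land=65.406, impact vy=-3.945
  bounce: vy ← 0.51·3.945 = 2.012

1 5.349 45.134 32.309
2 3.096 11.739 51.007
3 1.579 3.053 60.543
4 0.805 0.794 65.406
final: 65.406 2.012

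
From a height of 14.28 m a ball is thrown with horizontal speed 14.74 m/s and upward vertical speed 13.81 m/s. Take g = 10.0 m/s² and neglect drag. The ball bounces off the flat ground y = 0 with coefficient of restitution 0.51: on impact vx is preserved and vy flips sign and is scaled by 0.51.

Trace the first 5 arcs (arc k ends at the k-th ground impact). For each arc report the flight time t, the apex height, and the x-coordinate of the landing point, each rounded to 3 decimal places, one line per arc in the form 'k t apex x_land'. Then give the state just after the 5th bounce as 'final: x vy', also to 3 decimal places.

1 3.563 23.816 52.525
2 2.226 6.194 85.338
3 1.135 1.611 102.073
4 0.579 0.419 110.608
5 0.295 0.109 114.960
final: 114.960 0.753

Arc 1: start y=14.280, vy=13.810 → t=3.563, apex=23.816, x_land=52.525, impact vy=-21.825
  bounce: vy ← 0.51·21.825 = 11.131
Arc 2: start y=0.000, vy=11.131 → t=2.226, apex=6.194, x_land=85.338, impact vy=-11.131
  bounce: vy ← 0.51·11.131 = 5.677
Arc 3: start y=0.000, vy=5.677 → t=1.135, apex=1.611, x_land=102.073, impact vy=-5.677
  bounce: vy ← 0.51·5.677 = 2.895
Arc 4: start y=0.000, vy=2.895 → t=0.579, apex=0.419, x_land=110.608, impact vy=-2.895
  bounce: vy ← 0.51·2.895 = 1.476
Arc 5: start y=0.000, vy=1.476 → t=0.295, apex=0.109, x_land=114.960, impact vy=-1.476
  bounce: vy ← 0.51·1.476 = 0.753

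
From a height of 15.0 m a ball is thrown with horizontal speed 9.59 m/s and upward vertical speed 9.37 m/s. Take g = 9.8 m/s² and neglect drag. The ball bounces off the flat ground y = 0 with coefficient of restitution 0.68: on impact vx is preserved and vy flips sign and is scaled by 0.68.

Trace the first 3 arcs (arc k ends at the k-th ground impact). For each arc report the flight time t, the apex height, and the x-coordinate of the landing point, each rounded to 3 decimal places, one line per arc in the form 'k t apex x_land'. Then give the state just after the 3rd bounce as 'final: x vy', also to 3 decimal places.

1 2.950 19.479 28.290
2 2.712 9.007 54.295
3 1.844 4.165 71.978
final: 71.978 6.144

Arc 1: start y=15.000, vy=9.370 → t=2.950, apex=19.479, x_land=28.290, impact vy=-19.540
  bounce: vy ← 0.68·19.540 = 13.287
Arc 2: start y=0.000, vy=13.287 → t=2.712, apex=9.007, x_land=54.295, impact vy=-13.287
  bounce: vy ← 0.68·13.287 = 9.035
Arc 3: start y=0.000, vy=9.035 → t=1.844, apex=4.165, x_land=71.978, impact vy=-9.035
  bounce: vy ← 0.68·9.035 = 6.144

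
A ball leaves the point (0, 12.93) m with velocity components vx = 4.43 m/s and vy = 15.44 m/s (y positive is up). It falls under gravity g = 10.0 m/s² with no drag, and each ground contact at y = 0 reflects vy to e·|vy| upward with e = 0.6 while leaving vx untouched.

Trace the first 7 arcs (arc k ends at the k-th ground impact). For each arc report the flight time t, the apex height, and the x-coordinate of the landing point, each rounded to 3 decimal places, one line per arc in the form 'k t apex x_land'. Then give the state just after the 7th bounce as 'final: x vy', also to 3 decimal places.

1 3.773 24.850 16.716
2 2.675 8.946 28.567
3 1.605 3.221 35.678
4 0.963 1.159 39.944
5 0.578 0.417 42.504
6 0.347 0.150 44.040
7 0.208 0.054 44.961
final: 44.961 0.624

Arc 1: start y=12.930, vy=15.440 → t=3.773, apex=24.850, x_land=16.716, impact vy=-22.293
  bounce: vy ← 0.6·22.293 = 13.376
Arc 2: start y=0.000, vy=13.376 → t=2.675, apex=8.946, x_land=28.567, impact vy=-13.376
  bounce: vy ← 0.6·13.376 = 8.026
Arc 3: start y=0.000, vy=8.026 → t=1.605, apex=3.221, x_land=35.678, impact vy=-8.026
  bounce: vy ← 0.6·8.026 = 4.815
Arc 4: start y=0.000, vy=4.815 → t=0.963, apex=1.159, x_land=39.944, impact vy=-4.815
  bounce: vy ← 0.6·4.815 = 2.889
Arc 5: start y=0.000, vy=2.889 → t=0.578, apex=0.417, x_land=42.504, impact vy=-2.889
  bounce: vy ← 0.6·2.889 = 1.734
Arc 6: start y=0.000, vy=1.734 → t=0.347, apex=0.150, x_land=44.040, impact vy=-1.734
  bounce: vy ← 0.6·1.734 = 1.040
Arc 7: start y=0.000, vy=1.040 → t=0.208, apex=0.054, x_land=44.961, impact vy=-1.040
  bounce: vy ← 0.6·1.040 = 0.624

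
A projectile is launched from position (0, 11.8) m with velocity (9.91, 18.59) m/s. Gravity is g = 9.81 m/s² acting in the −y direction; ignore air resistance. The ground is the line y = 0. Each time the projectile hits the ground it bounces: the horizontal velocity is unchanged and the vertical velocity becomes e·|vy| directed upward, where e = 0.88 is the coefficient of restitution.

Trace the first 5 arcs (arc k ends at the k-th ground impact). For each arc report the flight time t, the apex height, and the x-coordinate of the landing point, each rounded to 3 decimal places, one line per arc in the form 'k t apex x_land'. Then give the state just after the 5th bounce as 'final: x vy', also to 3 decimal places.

1 4.344 29.414 43.047
2 4.310 22.778 85.759
3 3.793 17.639 123.345
4 3.338 13.660 156.421
5 2.937 10.578 185.527
final: 185.527 12.678

Arc 1: start y=11.800, vy=18.590 → t=4.344, apex=29.414, x_land=43.047, impact vy=-24.023
  bounce: vy ← 0.88·24.023 = 21.140
Arc 2: start y=0.000, vy=21.140 → t=4.310, apex=22.778, x_land=85.759, impact vy=-21.140
  bounce: vy ← 0.88·21.140 = 18.603
Arc 3: start y=0.000, vy=18.603 → t=3.793, apex=17.639, x_land=123.345, impact vy=-18.603
  bounce: vy ← 0.88·18.603 = 16.371
Arc 4: start y=0.000, vy=16.371 → t=3.338, apex=13.660, x_land=156.421, impact vy=-16.371
  bounce: vy ← 0.88·16.371 = 14.406
Arc 5: start y=0.000, vy=14.406 → t=2.937, apex=10.578, x_land=185.527, impact vy=-14.406
  bounce: vy ← 0.88·14.406 = 12.678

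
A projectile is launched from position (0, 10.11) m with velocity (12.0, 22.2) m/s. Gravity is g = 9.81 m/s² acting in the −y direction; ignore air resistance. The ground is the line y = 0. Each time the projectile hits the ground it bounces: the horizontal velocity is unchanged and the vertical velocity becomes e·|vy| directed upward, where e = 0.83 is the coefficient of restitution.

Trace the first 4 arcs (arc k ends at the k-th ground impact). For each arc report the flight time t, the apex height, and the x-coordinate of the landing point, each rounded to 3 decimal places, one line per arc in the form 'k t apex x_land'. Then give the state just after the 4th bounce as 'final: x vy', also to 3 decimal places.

1 4.943 35.229 59.316
2 4.449 24.269 112.701
3 3.692 16.719 157.011
4 3.065 11.518 193.788
final: 193.788 12.477

Arc 1: start y=10.110, vy=22.200 → t=4.943, apex=35.229, x_land=59.316, impact vy=-26.291
  bounce: vy ← 0.83·26.291 = 21.821
Arc 2: start y=0.000, vy=21.821 → t=4.449, apex=24.269, x_land=112.701, impact vy=-21.821
  bounce: vy ← 0.83·21.821 = 18.112
Arc 3: start y=0.000, vy=18.112 → t=3.692, apex=16.719, x_land=157.011, impact vy=-18.112
  bounce: vy ← 0.83·18.112 = 15.033
Arc 4: start y=0.000, vy=15.033 → t=3.065, apex=11.518, x_land=193.788, impact vy=-15.033
  bounce: vy ← 0.83·15.033 = 12.477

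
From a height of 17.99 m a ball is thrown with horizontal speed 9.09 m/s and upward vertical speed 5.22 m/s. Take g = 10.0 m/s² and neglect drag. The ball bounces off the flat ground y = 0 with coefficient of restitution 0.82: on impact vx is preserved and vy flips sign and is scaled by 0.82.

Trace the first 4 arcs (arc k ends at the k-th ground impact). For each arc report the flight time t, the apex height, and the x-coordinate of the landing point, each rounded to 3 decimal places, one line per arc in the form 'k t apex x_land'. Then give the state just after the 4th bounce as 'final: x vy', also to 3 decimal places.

Arc 1: start y=17.990, vy=5.220 → t=2.489, apex=19.352, x_land=22.628, impact vy=-19.674
  bounce: vy ← 0.82·19.674 = 16.132
Arc 2: start y=0.000, vy=16.132 → t=3.226, apex=13.013, x_land=51.957, impact vy=-16.132
  bounce: vy ← 0.82·16.132 = 13.228
Arc 3: start y=0.000, vy=13.228 → t=2.646, apex=8.750, x_land=76.006, impact vy=-13.228
  bounce: vy ← 0.82·13.228 = 10.847
Arc 4: start y=0.000, vy=10.847 → t=2.169, apex=5.883, x_land=95.727, impact vy=-10.847
  bounce: vy ← 0.82·10.847 = 8.895

1 2.489 19.352 22.628
2 3.226 13.013 51.957
3 2.646 8.750 76.006
4 2.169 5.883 95.727
final: 95.727 8.895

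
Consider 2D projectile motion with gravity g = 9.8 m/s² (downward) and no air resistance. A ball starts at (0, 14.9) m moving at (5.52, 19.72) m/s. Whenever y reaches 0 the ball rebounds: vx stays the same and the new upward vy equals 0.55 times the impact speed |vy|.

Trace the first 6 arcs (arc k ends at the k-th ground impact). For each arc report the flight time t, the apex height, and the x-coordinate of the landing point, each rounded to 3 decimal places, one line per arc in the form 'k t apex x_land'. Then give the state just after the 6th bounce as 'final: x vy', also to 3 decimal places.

Arc 1: start y=14.900, vy=19.720 → t=4.675, apex=34.741, x_land=25.806, impact vy=-26.094
  bounce: vy ← 0.55·26.094 = 14.352
Arc 2: start y=0.000, vy=14.352 → t=2.929, apex=10.509, x_land=41.974, impact vy=-14.352
  bounce: vy ← 0.55·14.352 = 7.894
Arc 3: start y=0.000, vy=7.894 → t=1.611, apex=3.179, x_land=50.866, impact vy=-7.894
  bounce: vy ← 0.55·7.894 = 4.341
Arc 4: start y=0.000, vy=4.341 → t=0.886, apex=0.962, x_land=55.757, impact vy=-4.341
  bounce: vy ← 0.55·4.341 = 2.388
Arc 5: start y=0.000, vy=2.388 → t=0.487, apex=0.291, x_land=58.447, impact vy=-2.388
  bounce: vy ← 0.55·2.388 = 1.313
Arc 6: start y=0.000, vy=1.313 → t=0.268, apex=0.088, x_land=59.926, impact vy=-1.313
  bounce: vy ← 0.55·1.313 = 0.722

1 4.675 34.741 25.806
2 2.929 10.509 41.974
3 1.611 3.179 50.866
4 0.886 0.962 55.757
5 0.487 0.291 58.447
6 0.268 0.088 59.926
final: 59.926 0.722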